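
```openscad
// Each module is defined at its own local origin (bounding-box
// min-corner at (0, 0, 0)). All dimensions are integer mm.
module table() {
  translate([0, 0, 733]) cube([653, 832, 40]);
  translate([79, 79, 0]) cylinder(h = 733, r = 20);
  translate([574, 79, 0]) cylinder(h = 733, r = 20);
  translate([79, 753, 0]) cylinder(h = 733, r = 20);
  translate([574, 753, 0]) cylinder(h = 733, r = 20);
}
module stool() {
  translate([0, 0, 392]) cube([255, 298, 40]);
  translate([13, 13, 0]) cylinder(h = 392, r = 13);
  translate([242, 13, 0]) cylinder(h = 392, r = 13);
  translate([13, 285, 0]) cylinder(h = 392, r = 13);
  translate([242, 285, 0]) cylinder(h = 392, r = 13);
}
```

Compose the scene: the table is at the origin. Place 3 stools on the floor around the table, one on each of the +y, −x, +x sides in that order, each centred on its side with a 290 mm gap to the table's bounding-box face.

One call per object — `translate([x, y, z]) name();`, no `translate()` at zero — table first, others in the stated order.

table();
translate([199, 1122, 0]) stool();
translate([-545, 267, 0]) stool();
translate([943, 267, 0]) stool();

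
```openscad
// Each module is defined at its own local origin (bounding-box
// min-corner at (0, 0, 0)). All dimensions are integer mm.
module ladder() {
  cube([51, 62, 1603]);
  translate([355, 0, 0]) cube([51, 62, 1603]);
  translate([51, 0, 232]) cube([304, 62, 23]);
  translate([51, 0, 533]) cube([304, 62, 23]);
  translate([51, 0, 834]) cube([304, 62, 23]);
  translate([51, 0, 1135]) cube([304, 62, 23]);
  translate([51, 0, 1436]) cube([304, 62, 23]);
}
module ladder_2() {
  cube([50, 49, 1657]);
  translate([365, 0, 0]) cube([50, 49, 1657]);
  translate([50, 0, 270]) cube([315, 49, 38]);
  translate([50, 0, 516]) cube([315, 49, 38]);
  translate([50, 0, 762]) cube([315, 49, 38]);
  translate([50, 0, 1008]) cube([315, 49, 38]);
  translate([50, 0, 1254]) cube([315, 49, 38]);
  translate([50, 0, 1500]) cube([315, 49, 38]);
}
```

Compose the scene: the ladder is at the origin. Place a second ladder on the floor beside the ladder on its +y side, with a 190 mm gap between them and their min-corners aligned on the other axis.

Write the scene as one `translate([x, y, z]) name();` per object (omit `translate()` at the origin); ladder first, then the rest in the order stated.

ladder();
translate([0, 252, 0]) ladder_2();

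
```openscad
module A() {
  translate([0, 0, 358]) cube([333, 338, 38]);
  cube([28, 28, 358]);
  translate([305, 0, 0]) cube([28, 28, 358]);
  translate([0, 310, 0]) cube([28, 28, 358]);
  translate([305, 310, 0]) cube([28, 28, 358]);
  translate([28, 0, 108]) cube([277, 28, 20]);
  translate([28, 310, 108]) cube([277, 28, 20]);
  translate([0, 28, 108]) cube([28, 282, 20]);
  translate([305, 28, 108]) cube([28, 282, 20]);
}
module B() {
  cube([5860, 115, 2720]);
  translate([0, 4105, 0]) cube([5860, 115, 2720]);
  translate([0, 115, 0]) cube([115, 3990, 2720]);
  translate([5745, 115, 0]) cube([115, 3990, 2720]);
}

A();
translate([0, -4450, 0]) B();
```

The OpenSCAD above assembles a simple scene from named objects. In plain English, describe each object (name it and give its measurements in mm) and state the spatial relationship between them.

A is a four-legged stool. The seat is 333×338 mm, 38 mm thick, top at z = 396 mm. It stands on four square legs, each 28×28 mm in cross-section, from z = 0 to the seat underside, each flush with a corner of the seat. Four stretchers, 28 mm wide and 20 mm tall, connect adjacent legs with their undersides at z = 108 mm, each running between the inner faces of the legs it joins and aligned with the legs' outer faces on the other axis.

B is the wall frame of a small rectangular building: four walls, each 2720 mm tall and 115 mm thick, enclosing a footprint 5860 mm (x) by 4220 mm (y) outside-to-outside, with no floor or roof. The front and back walls (the −y and +y sides) span the full width; the two side walls fit between them.

The house frame is on the floor beside the stool on its −y side.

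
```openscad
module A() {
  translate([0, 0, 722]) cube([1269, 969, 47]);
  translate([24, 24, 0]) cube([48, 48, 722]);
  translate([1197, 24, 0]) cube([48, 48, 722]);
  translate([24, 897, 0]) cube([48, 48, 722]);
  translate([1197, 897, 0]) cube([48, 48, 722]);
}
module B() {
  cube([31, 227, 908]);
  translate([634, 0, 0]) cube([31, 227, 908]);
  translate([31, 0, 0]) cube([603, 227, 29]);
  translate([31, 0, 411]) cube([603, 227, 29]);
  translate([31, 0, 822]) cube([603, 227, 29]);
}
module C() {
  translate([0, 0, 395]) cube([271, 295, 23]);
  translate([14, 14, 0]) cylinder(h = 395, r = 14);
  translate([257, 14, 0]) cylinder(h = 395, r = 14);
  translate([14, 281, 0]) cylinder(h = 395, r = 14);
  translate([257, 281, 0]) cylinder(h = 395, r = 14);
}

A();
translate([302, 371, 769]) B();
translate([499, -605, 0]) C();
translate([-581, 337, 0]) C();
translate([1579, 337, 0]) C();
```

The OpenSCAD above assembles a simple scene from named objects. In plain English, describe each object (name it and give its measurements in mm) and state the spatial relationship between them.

A is a rectangular dining table. The top is 1269×969×47 mm with its upper surface at z = 769 mm. It stands on four 48×48 mm square legs, each inset 24 mm from the nearest pair of top edges, running from the floor to the underside of the top.

B is an open bookshelf. Two side panels, each 31 mm thick, 227 mm deep and 908 mm tall, stand 665 mm apart (outside-to-outside). Between them sit 3 shelves, each 29 mm thick and 227 mm deep, spanning the full gap between the sides. The bottom shelf rests on the floor (its underside at z = 0) and the clear gap between one shelf's top and the next shelf's underside is 382 mm.

C is a simple wooden stool: a rectangular seat 271 mm (x) by 295 mm (y), 23 mm thick, top face at z = 418 mm, on four round legs, each 28 mm in diameter. The legs rest on z = 0, each leg's axis is inset half a diameter from the nearest pair of seat edges (so the leg's bounding box is flush with the corner).

The bookshelf is on top of the table, centred. Three stools sit around the table at the −y, −x, +x sides.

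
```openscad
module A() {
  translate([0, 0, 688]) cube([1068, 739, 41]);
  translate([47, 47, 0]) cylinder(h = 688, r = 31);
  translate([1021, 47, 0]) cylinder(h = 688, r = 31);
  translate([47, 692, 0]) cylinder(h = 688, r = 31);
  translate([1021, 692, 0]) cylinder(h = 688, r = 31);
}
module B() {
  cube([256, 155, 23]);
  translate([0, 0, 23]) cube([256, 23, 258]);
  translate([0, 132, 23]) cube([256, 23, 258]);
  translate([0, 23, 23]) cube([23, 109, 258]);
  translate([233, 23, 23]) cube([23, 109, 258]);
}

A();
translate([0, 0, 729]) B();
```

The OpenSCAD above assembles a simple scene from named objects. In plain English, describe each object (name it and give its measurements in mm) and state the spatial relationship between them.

A is a rectangular dining table. The top is 1068×739×41 mm with its upper surface at z = 729 mm. It stands on four round legs of 62 mm diameter, each leg's bounding box inset 16 mm from the nearest pair of top edges, running from the floor to the underside of the top.

B is an open-topped rectangular box: outside dimensions 256×155×281 mm, with a uniform wall and base thickness of 23 mm. The base is a full 256×155 slab on the floor; four walls sit on top of the base. The front and back walls (the −y and +y sides) span the full width; the two side walls fit between them.

The open box is on top of the table.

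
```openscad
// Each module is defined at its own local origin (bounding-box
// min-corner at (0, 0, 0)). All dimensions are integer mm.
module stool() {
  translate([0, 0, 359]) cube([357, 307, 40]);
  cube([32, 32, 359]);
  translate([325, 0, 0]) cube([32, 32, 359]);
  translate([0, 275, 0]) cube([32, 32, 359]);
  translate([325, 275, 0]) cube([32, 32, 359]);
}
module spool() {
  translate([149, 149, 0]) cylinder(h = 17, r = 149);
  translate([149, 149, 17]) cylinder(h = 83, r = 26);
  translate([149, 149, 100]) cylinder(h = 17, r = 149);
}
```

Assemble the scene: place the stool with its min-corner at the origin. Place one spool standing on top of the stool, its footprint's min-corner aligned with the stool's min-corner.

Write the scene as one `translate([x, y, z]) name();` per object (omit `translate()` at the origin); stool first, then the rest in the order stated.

stool();
translate([0, 0, 399]) spool();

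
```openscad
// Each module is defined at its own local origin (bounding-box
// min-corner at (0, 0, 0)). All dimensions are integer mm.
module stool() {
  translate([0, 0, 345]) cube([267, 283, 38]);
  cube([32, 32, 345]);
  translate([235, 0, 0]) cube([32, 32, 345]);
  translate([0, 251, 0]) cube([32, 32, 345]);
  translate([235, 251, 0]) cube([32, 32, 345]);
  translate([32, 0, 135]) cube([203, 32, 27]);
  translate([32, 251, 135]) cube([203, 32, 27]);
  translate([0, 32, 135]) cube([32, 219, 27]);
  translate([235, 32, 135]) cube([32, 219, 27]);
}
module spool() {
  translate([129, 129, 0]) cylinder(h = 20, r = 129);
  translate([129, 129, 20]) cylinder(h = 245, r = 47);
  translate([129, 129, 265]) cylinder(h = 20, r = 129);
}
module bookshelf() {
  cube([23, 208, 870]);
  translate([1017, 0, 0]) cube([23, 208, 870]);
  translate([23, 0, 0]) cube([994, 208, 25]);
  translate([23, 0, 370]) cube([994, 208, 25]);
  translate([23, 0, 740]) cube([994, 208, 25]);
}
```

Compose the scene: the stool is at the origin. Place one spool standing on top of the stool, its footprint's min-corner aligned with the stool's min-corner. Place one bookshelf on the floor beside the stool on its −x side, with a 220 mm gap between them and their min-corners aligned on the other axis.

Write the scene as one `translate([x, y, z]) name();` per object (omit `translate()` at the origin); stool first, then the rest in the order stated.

stool();
translate([0, 0, 383]) spool();
translate([-1260, 0, 0]) bookshelf();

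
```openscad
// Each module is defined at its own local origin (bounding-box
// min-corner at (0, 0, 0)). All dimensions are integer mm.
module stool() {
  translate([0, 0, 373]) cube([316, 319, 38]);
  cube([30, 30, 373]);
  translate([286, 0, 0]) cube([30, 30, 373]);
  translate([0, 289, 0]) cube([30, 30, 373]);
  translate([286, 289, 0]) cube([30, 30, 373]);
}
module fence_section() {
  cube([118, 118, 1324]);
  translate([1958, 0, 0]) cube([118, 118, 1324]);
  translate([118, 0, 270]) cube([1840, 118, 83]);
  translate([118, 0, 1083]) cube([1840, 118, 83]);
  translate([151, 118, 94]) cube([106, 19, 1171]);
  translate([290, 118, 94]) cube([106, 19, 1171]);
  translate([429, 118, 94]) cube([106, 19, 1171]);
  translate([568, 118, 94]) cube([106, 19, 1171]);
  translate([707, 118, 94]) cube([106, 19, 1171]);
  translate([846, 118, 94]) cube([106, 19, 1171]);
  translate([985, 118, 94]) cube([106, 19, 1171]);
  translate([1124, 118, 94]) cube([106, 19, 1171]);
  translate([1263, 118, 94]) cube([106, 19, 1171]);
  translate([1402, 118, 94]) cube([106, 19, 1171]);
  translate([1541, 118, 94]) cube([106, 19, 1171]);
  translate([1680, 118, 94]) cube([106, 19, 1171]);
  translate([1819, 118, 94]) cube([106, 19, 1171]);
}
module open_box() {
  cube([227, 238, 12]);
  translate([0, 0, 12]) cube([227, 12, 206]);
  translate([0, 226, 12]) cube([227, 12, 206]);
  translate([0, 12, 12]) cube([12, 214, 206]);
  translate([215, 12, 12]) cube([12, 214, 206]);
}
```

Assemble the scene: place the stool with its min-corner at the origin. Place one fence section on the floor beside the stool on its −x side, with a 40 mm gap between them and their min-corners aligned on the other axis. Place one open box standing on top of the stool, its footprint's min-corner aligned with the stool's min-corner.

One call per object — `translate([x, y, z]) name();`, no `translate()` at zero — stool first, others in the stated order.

stool();
translate([-2116, 0, 0]) fence_section();
translate([0, 0, 411]) open_box();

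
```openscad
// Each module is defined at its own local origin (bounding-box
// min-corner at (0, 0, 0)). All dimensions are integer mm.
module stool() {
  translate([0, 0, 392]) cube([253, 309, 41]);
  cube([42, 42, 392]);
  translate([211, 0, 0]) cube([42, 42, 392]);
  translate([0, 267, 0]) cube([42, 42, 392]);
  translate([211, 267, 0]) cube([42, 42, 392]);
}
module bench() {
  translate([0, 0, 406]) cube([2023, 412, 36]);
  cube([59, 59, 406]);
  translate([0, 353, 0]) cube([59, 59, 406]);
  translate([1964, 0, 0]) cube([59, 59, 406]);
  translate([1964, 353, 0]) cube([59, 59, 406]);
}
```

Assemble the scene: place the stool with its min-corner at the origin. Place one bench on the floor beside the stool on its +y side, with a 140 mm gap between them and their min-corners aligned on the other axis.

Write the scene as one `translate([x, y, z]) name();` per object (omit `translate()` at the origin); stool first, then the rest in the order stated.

stool();
translate([0, 449, 0]) bench();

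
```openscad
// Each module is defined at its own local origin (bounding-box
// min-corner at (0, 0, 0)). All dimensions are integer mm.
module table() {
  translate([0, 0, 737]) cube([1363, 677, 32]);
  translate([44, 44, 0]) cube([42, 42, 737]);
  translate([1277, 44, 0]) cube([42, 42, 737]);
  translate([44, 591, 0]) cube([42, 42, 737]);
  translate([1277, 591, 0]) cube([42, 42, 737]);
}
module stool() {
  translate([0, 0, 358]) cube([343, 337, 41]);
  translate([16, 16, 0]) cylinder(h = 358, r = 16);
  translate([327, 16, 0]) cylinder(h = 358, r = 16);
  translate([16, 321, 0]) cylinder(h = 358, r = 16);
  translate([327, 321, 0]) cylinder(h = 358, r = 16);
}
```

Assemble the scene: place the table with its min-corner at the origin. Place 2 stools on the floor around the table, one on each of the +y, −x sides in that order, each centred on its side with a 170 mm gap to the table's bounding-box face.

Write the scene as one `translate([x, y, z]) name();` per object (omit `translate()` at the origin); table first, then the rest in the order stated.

table();
translate([510, 847, 0]) stool();
translate([-513, 170, 0]) stool();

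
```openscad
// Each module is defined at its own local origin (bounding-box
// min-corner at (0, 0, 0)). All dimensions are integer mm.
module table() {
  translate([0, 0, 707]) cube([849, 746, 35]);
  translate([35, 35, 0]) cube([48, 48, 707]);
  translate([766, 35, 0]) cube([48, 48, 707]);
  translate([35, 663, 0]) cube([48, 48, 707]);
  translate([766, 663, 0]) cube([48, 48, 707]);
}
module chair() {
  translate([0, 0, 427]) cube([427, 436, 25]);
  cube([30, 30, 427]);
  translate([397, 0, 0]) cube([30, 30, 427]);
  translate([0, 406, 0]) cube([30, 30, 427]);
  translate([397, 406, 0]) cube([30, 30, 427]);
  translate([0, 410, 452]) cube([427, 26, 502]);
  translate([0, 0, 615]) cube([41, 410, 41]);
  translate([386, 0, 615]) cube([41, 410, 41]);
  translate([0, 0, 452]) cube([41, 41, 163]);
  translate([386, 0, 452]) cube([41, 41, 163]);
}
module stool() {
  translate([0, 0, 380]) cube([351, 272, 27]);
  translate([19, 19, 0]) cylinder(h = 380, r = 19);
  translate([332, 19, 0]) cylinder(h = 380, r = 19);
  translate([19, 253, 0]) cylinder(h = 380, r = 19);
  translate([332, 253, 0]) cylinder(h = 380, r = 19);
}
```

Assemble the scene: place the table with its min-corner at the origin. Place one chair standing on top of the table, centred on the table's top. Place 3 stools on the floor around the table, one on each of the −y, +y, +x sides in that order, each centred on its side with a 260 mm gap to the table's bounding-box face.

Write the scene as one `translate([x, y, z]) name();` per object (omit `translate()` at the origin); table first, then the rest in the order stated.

table();
translate([211, 155, 742]) chair();
translate([249, -532, 0]) stool();
translate([249, 1006, 0]) stool();
translate([1109, 237, 0]) stool();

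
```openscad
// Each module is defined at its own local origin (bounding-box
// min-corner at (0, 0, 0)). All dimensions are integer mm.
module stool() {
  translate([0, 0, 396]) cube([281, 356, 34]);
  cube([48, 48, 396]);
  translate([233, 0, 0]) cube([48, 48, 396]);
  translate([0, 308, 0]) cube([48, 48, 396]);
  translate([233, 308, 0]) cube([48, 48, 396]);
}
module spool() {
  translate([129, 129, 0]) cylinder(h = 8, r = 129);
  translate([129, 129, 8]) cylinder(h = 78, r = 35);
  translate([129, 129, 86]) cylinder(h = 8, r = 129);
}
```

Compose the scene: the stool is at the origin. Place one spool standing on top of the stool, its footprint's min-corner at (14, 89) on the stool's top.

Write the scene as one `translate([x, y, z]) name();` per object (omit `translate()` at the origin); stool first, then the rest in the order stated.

stool();
translate([14, 89, 430]) spool();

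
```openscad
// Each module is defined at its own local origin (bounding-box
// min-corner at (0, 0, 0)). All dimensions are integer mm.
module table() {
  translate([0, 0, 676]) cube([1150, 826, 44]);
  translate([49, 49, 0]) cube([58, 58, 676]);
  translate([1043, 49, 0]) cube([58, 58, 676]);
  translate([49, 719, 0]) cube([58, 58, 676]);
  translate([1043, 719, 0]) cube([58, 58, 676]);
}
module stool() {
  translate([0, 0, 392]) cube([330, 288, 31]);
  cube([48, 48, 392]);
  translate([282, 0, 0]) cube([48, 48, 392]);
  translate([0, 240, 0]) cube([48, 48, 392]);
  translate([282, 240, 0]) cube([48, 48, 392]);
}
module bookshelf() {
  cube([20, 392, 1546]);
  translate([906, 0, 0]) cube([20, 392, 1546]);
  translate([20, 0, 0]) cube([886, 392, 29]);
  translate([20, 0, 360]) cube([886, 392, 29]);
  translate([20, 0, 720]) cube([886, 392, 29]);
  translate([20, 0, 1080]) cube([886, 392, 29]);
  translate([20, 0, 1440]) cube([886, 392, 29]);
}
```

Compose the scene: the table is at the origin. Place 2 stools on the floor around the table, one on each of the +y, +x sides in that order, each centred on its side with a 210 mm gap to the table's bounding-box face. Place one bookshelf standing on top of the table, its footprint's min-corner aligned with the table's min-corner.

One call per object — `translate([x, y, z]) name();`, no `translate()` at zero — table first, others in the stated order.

table();
translate([410, 1036, 0]) stool();
translate([1360, 269, 0]) stool();
translate([0, 0, 720]) bookshelf();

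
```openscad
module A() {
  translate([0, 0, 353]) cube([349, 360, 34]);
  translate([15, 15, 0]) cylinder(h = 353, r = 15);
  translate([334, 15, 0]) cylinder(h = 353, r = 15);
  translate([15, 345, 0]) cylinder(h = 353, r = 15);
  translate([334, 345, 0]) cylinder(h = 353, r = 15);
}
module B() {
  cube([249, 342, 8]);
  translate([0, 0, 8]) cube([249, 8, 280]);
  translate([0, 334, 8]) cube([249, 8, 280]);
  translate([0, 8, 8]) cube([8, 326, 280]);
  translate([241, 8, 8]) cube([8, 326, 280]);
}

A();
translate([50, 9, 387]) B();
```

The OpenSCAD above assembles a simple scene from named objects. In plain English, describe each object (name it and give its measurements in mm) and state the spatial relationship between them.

A is a simple wooden stool: a rectangular seat 349 mm (x) by 360 mm (y), 34 mm thick, top face at z = 387 mm, on four round legs, each 30 mm in diameter. The legs rest on z = 0, each leg's axis is inset half a diameter from the nearest pair of seat edges (so the leg's bounding box is flush with the corner).

B is an open-topped rectangular box: outside dimensions 249×342×288 mm, with a uniform wall and base thickness of 8 mm. The base is a full 249×342 slab on the floor; four walls sit on top of the base. The front and back walls (the −y and +y sides) span the full width; the two side walls fit between them.

The open box is on top of the stool, centred.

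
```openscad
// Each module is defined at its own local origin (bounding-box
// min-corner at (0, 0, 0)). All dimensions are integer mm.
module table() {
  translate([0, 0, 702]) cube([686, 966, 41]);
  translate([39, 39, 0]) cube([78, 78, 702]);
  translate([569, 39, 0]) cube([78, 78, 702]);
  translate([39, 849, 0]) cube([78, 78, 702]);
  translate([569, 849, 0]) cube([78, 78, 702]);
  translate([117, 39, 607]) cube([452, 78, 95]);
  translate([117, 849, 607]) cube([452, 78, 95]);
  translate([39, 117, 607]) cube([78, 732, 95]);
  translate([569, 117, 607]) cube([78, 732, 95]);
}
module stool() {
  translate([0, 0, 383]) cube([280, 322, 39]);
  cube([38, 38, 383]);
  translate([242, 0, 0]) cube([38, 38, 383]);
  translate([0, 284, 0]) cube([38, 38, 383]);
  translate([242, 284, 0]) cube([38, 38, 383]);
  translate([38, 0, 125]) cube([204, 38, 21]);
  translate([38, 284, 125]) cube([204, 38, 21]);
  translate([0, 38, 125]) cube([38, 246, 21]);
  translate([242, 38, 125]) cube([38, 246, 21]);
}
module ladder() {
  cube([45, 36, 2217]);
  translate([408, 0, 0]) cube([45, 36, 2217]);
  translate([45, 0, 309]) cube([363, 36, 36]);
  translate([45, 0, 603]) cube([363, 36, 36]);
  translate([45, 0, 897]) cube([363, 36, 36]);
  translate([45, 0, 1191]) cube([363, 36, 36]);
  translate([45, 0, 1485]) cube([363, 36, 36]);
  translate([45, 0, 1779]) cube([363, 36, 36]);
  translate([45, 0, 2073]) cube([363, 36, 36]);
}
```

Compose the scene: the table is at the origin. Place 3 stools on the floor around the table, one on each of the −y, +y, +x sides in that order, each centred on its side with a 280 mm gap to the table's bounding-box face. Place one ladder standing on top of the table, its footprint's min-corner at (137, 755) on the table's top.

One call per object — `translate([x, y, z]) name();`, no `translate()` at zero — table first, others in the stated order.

table();
translate([203, -602, 0]) stool();
translate([203, 1246, 0]) stool();
translate([966, 322, 0]) stool();
translate([137, 755, 743]) ladder();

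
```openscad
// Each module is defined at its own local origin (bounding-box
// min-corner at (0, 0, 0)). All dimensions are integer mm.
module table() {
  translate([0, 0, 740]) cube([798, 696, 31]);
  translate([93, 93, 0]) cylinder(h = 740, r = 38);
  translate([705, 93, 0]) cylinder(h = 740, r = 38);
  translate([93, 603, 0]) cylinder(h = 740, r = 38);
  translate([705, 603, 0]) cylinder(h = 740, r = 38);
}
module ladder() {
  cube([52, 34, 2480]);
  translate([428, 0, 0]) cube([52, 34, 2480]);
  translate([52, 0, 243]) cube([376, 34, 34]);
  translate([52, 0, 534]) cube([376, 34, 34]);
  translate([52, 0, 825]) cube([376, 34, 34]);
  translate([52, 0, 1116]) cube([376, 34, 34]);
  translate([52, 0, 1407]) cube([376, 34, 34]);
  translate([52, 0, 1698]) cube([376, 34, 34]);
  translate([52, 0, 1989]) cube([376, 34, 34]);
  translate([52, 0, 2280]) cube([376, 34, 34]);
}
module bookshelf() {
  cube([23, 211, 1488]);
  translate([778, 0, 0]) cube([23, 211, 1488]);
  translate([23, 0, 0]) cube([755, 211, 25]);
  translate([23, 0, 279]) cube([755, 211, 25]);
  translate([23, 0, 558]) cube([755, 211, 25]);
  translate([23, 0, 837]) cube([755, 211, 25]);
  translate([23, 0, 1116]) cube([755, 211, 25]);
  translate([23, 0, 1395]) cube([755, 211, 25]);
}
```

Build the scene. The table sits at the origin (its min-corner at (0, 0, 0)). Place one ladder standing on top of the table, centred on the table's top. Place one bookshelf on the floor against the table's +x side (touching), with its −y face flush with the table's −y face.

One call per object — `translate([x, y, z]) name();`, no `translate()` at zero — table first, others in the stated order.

table();
translate([159, 331, 771]) ladder();
translate([798, 0, 0]) bookshelf();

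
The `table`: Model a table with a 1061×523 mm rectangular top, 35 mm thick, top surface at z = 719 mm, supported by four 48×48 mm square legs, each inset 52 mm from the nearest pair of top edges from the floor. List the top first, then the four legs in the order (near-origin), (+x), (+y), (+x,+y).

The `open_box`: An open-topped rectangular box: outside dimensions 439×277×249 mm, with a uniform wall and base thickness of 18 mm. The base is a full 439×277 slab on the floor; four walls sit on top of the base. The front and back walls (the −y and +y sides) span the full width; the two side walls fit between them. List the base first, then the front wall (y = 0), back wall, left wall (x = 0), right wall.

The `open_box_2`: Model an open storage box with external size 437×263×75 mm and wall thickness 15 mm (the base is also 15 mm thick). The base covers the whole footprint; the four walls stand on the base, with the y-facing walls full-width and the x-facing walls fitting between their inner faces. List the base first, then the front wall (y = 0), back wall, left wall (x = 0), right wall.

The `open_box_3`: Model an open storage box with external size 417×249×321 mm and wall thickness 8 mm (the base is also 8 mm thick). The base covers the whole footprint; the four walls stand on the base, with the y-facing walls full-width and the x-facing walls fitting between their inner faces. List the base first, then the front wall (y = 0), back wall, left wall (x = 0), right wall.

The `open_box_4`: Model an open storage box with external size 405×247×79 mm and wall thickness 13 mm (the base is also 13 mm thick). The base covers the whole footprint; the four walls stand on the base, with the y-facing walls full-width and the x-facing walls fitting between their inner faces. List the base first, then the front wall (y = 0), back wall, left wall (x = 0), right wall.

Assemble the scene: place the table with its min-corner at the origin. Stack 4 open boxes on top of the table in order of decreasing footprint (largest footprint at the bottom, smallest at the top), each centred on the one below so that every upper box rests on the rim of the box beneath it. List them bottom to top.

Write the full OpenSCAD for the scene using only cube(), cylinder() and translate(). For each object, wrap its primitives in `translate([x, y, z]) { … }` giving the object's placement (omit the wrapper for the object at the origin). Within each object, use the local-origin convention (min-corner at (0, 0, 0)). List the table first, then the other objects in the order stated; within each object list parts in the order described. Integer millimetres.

translate([0, 0, 684]) cube([1061, 523, 35]);
translate([52, 52, 0]) cube([48, 48, 684]);
translate([961, 52, 0]) cube([48, 48, 684]);
translate([52, 423, 0]) cube([48, 48, 684]);
translate([961, 423, 0]) cube([48, 48, 684]);
translate([311, 123, 719]) {
  cube([439, 277, 18]);
  translate([0, 0, 18]) cube([439, 18, 231]);
  translate([0, 259, 18]) cube([439, 18, 231]);
  translate([0, 18, 18]) cube([18, 241, 231]);
  translate([421, 18, 18]) cube([18, 241, 231]);
}
translate([312, 130, 968]) {
  cube([437, 263, 15]);
  translate([0, 0, 15]) cube([437, 15, 60]);
  translate([0, 248, 15]) cube([437, 15, 60]);
  translate([0, 15, 15]) cube([15, 233, 60]);
  translate([422, 15, 15]) cube([15, 233, 60]);
}
translate([322, 137, 1043]) {
  cube([417, 249, 8]);
  translate([0, 0, 8]) cube([417, 8, 313]);
  translate([0, 241, 8]) cube([417, 8, 313]);
  translate([0, 8, 8]) cube([8, 233, 313]);
  translate([409, 8, 8]) cube([8, 233, 313]);
}
translate([328, 138, 1364]) {
  cube([405, 247, 13]);
  translate([0, 0, 13]) cube([405, 13, 66]);
  translate([0, 234, 13]) cube([405, 13, 66]);
  translate([0, 13, 13]) cube([13, 221, 66]);
  translate([392, 13, 13]) cube([13, 221, 66]);
}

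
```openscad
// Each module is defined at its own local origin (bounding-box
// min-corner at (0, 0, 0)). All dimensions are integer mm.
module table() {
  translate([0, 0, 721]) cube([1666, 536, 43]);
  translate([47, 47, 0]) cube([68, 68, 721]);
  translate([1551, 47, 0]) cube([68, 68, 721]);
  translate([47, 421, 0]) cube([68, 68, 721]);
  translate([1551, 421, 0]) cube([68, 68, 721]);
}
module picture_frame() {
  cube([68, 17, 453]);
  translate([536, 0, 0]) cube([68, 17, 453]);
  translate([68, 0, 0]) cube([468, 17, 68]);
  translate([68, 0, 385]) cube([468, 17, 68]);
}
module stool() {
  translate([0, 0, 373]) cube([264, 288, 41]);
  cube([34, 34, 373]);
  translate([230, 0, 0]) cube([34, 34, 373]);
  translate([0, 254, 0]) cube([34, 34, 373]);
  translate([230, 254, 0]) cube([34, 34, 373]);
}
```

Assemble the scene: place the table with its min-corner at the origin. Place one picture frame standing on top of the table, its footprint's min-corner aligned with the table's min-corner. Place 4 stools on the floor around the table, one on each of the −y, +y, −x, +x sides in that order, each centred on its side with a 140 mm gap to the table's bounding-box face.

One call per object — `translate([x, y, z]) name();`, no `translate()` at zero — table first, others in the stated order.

table();
translate([0, 0, 764]) picture_frame();
translate([701, -428, 0]) stool();
translate([701, 676, 0]) stool();
translate([-404, 124, 0]) stool();
translate([1806, 124, 0]) stool();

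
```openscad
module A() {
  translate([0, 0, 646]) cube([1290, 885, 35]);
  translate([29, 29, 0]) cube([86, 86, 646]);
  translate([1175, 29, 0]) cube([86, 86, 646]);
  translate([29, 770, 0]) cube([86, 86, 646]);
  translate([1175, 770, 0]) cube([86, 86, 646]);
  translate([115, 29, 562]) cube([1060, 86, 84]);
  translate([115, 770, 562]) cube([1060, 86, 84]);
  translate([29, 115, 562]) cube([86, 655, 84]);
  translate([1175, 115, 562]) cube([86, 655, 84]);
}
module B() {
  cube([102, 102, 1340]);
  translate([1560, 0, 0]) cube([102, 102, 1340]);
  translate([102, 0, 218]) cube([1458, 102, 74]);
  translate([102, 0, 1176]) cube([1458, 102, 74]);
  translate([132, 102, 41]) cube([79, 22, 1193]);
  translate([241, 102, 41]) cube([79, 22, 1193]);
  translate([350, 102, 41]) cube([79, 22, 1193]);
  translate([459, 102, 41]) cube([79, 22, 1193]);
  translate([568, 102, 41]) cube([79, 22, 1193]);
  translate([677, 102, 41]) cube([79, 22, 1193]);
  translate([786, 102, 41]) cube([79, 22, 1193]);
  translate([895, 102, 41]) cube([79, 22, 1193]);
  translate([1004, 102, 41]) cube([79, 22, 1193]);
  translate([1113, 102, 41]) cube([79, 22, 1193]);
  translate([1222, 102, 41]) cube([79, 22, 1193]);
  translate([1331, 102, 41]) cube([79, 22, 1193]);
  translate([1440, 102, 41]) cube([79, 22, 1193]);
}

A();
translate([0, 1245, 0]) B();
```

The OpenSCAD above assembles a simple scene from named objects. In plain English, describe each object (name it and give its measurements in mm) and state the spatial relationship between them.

A is a rectangular dining table. The top is 1290×885×35 mm with its upper surface at z = 681 mm. It stands on four 86×86 mm square legs, each inset 29 mm from the nearest pair of top edges, running from the floor to the underside of the top. Four apron rails, 86 mm thick and 84 mm tall, run between adjacent legs with their top edges flush with the underside of the top and their outer faces flush with the legs' outer faces.

B is a fence section. Two 102×102 mm posts, 1340 mm tall, stand on the floor with a clear span of 1458 mm between their inner faces. Two horizontal rails of 102×74 mm section span the gap between the posts with their undersides at z = 218 mm and z = 1176 mm, flush with the posts' −y face. 13 pickets, each 79 mm wide, 22 mm thick and 1193 mm tall, are fixed to the +y face of the rails with their bottoms at z = 41 mm, evenly spaced across the span with equal gaps (rounded down to the nearest mm) at the −x end and between each pair — any rounding remainder accumulates at the +x end.

The fence section is on the floor beside the table on its +y side.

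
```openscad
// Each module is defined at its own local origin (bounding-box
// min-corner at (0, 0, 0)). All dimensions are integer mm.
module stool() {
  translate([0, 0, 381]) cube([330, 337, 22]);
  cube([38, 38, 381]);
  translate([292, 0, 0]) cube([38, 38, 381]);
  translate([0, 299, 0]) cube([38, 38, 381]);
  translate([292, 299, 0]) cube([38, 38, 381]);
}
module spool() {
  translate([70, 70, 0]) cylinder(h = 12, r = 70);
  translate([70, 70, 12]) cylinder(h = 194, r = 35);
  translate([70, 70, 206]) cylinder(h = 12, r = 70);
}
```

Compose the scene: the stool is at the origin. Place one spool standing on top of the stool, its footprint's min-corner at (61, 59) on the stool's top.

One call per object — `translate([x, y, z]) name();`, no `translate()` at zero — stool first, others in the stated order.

stool();
translate([61, 59, 403]) spool();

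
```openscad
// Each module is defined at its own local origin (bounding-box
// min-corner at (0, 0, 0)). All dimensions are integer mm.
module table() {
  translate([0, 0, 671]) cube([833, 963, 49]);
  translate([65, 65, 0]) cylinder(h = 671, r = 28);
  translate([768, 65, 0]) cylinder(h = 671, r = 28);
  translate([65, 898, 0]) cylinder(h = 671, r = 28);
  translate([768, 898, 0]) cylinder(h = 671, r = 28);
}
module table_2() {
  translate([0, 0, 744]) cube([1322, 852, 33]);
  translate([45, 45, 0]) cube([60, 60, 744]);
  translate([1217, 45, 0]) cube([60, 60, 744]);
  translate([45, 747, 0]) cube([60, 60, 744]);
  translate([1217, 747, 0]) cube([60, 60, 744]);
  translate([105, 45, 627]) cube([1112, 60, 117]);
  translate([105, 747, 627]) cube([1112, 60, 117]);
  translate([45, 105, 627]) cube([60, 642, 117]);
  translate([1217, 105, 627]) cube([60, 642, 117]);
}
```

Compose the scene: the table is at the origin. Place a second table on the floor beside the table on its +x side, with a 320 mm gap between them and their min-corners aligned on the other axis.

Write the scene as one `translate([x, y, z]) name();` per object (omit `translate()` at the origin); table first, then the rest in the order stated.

table();
translate([1153, 0, 0]) table_2();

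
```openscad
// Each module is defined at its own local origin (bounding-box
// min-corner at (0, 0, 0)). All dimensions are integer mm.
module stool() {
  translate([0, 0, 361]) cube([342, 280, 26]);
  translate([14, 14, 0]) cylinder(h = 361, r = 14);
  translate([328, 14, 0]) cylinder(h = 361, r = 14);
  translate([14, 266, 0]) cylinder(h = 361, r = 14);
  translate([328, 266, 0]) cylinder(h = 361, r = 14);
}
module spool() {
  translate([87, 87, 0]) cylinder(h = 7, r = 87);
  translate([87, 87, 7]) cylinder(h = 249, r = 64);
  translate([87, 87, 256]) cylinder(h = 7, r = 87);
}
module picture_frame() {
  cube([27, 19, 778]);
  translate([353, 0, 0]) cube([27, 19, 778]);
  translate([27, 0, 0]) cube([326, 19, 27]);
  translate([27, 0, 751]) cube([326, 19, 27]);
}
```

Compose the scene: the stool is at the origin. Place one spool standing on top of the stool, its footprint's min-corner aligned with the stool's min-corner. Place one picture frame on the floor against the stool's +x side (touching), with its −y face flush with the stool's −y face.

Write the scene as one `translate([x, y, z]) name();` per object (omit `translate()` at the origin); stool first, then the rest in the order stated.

stool();
translate([0, 0, 387]) spool();
translate([342, 0, 0]) picture_frame();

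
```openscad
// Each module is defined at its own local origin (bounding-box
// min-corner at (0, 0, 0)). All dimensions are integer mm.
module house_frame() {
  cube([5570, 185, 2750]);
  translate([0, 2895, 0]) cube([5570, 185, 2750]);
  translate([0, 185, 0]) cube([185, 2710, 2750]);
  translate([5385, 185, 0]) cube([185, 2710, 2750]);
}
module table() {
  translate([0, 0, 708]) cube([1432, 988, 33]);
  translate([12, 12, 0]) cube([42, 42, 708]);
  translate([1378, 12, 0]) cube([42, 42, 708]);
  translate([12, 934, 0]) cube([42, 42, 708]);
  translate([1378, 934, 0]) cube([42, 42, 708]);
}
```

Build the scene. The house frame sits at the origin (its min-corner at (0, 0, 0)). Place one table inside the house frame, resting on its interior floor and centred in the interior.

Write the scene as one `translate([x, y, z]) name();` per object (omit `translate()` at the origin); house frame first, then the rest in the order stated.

house_frame();
translate([2069, 1046, 0]) table();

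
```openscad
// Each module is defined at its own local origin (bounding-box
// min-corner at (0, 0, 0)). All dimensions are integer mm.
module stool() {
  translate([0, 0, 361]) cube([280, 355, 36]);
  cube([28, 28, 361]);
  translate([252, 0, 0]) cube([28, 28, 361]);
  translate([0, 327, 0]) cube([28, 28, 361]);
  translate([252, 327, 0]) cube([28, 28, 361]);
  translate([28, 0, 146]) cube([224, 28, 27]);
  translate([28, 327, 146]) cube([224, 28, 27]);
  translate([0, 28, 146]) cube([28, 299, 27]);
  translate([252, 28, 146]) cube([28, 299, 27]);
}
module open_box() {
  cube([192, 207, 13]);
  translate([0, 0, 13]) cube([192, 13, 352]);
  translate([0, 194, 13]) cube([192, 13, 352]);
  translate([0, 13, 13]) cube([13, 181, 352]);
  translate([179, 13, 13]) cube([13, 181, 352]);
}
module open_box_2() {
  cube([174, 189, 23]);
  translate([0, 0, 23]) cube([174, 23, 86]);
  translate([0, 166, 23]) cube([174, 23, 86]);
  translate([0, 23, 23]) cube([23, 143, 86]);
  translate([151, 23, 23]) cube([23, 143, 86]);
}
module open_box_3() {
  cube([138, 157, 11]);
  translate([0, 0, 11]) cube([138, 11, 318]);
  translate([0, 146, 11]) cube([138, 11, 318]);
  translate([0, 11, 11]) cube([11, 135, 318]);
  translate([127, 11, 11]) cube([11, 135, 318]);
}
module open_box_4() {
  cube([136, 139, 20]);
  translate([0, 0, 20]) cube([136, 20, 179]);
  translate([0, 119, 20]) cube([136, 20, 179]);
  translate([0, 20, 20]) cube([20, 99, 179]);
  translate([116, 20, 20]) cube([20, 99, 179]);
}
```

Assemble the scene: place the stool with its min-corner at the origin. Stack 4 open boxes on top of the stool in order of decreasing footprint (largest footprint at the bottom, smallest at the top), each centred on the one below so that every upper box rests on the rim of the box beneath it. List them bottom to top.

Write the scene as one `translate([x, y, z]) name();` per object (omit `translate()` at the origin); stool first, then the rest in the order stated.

stool();
translate([44, 74, 397]) open_box();
translate([53, 83, 762]) open_box_2();
translate([71, 99, 871]) open_box_3();
translate([72, 108, 1200]) open_box_4();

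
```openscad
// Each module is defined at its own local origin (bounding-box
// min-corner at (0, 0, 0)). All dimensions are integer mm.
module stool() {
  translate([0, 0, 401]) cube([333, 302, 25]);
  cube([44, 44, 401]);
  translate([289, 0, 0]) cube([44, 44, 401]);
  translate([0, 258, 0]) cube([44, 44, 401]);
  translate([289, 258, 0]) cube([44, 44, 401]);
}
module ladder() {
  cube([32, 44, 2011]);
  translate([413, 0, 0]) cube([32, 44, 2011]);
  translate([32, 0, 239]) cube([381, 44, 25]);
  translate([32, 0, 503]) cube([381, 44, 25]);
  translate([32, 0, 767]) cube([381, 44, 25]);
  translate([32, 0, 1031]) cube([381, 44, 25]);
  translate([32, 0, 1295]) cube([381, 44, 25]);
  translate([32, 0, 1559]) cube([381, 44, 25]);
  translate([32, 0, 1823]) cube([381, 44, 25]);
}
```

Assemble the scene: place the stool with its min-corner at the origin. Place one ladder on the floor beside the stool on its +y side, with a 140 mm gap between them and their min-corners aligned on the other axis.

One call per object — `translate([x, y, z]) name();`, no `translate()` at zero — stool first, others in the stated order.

stool();
translate([0, 442, 0]) ladder();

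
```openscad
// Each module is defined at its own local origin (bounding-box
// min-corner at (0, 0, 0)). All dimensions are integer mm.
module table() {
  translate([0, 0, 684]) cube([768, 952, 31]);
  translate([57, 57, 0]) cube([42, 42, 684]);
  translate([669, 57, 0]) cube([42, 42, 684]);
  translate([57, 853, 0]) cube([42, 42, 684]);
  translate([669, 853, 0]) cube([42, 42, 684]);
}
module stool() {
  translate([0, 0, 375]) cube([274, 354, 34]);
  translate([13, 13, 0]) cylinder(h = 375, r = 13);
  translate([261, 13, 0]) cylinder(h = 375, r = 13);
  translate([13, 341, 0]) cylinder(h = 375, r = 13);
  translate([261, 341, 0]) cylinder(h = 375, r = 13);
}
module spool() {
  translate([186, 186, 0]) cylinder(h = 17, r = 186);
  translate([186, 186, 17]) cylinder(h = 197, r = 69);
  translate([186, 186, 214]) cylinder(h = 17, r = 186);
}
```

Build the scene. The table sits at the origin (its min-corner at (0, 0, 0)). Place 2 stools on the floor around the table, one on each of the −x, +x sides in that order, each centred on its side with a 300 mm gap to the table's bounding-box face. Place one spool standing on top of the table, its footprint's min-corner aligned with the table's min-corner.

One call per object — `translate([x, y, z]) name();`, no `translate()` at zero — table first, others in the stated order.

table();
translate([-574, 299, 0]) stool();
translate([1068, 299, 0]) stool();
translate([0, 0, 715]) spool();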